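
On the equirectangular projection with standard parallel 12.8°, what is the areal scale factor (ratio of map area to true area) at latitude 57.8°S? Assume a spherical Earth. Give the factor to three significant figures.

With standard parallel φ₀ = 12.8°, the equirectangular projection gives x = Rλ cos φ₀, y = Rφ, so h = 1 and k = cos 12.8° / cos φ.
Areal scale = h·k = 1 × cos φ₀ / cos φ; at 57.8°, h = 1.000, k = 1.830, so h·k = 1.830.

1.83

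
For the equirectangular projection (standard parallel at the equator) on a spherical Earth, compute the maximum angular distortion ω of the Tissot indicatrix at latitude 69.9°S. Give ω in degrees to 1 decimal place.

Plate carrée maps x = Rλ, y = Rφ. The meridian scale is h = 1 and the parallel scale is k = 1/cos φ = sec φ.
At 69.9°: h = 1.000, k = 2.910; principal scales a = 2.910, b = 1.000.
sin(ω/2) = (a − b)/(a + b) = 1.910/3.910 = 0.4885, so ω = 2 arcsin(0.4885) ≈ 58.5°.

58.5°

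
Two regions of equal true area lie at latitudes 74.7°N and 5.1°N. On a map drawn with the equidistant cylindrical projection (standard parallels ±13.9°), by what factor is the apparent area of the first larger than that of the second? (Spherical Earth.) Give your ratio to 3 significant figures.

3.77

In the equirectangular projection with standard parallel φ₀ = 13.9° (x = Rλ cos φ₀, y = Rφ), meridians are true-scale (h = 1) and the parallel scale is k = cos φ₀ / cos φ.
Areal scale at 74.7°: h·k = 1.000 × 3.679 = 3.679.
Areal scale at 5.1°: h·k = 1.000 × 0.9746 = 0.9746.
Ratio = 3.679/0.9746 ≈ 3.77.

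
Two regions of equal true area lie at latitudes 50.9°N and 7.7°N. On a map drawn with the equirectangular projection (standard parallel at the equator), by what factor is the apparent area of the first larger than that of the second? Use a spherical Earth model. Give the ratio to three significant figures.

1.57

Plate carrée maps x = Rλ, y = Rφ. The meridian scale is h = 1 and the parallel scale is k = 1/cos φ = sec φ.
Areal scale at 50.9°: h·k = 1.000 × 1.586 = 1.586.
Areal scale at 7.7°: h·k = 1.000 × 1.009 = 1.009.
Ratio = 1.586/1.009 ≈ 1.57.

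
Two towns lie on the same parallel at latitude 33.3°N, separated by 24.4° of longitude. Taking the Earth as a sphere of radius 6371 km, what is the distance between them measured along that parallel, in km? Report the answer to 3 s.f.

2270 km

Arc length along a parallel = R cos φ · Δλ (with Δλ in radians).
= 6371 × cos 33.3° × (24.4° × π/180) = 6371 × 0.8358 × 0.4259 ≈ 2270 km.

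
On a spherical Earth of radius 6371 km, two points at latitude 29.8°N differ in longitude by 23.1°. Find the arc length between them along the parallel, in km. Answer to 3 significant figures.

2230 km

Arc length along a parallel = R cos φ · Δλ (with Δλ in radians).
= 6371 × cos 29.8° × (23.1° × π/180) = 6371 × 0.8678 × 0.4032 ≈ 2230 km.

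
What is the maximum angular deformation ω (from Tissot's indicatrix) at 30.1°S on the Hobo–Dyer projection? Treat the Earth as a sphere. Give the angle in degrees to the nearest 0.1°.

The Hobo–Dyer projection is cylindrical equal-area with φ₀ = 37.5°. Cylindrical equal-area (φ₀ = 37.5°): h = cos φ / cos 37.5° along meridians, k = cos 37.5° / cos φ along parallels; h·k = 1.
At 30.1°: h = 1.090, k = 0.9170; principal scales a = 1.090, b = 0.9170.
sin(ω/2) = (a − b)/(a + b) = 0.1735/2.008 = 0.08642, so ω = 2 arcsin(0.08642) ≈ 9.9°.

9.9°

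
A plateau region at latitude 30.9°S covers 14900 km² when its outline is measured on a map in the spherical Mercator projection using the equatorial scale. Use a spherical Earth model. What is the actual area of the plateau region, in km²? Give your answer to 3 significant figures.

Mercator is conformal, so the point scale is isotropic: h = k = sec φ = 1/cos φ.
Areal scale = k² = sec²φ = 1/cos²(30.9°) = 1/0.8581² = 1.358.
True area = apparent / (areal scale) = 14900 / 1.358 ≈ 11000 km².

11000 km²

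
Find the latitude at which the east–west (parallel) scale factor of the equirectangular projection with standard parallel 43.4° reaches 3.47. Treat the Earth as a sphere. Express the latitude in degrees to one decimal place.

77.9°

With standard parallel φ₀ = 43.4°, the equirectangular projection gives x = Rλ cos φ₀, y = Rφ, so h = 1 and k = cos 43.4° / cos φ.
k = cos φ₀ / cos φ = 3.47  ⇒  cos φ = cos 43.4° / 3.47 = 0.2094.
φ = arccos(0.2094) ≈ 77.9°.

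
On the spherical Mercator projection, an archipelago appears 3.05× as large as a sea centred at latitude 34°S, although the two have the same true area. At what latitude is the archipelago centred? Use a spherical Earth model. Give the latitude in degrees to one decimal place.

For equal true areas on Mercator, apparent areas scale as sec²φ, so the ratio is cos²φ₂ / cos²φ₁.
cos²φ₂ / cos²φ₁ = 3.05  ⇒  cos φ₁ = cos 34° / √3.05 = 0.8290/1.746 = 0.4747.
φ₁ = arccos(0.4747) ≈ 61.7°.

61.7°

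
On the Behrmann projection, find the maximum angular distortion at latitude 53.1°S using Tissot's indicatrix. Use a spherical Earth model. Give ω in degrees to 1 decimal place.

41.1°

Behrmann is a cylindrical equal-area projection with standard parallels at ±30°. Cylindrical equal-area (φ₀ = 30°): h = cos φ / cos 30° along meridians, k = cos 30° / cos φ along parallels; h·k = 1.
At 53.1°: h = 0.6933, k = 1.442; principal scales a = 1.442, b = 0.6933.
sin(ω/2) = (a − b)/(a + b) = 0.7491/2.136 = 0.3507, so ω = 2 arcsin(0.3507) ≈ 41.1°.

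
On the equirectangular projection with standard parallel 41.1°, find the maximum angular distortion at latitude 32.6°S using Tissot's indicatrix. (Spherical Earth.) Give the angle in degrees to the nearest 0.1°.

In the equirectangular projection with standard parallel φ₀ = 41.1° (x = Rλ cos φ₀, y = Rφ), meridians are true-scale (h = 1) and the parallel scale is k = cos φ₀ / cos φ.
At 32.6°: h = 1.000, k = 0.8945; principal scales a = 1.000, b = 0.8945.
sin(ω/2) = (a − b)/(a + b) = 0.1055/1.894 = 0.05569, so ω = 2 arcsin(0.05569) ≈ 6.4°.

6.4°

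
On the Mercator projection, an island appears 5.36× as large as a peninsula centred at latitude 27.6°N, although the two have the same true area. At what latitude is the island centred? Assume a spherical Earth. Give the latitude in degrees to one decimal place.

For equal true areas on Mercator, apparent areas scale as sec²φ, so the ratio is cos²φ₂ / cos²φ₁.
cos²φ₂ / cos²φ₁ = 5.36  ⇒  cos φ₁ = cos 27.6° / √5.36 = 0.8862/2.315 = 0.3828.
φ₁ = arccos(0.3828) ≈ 67.5°.

67.5°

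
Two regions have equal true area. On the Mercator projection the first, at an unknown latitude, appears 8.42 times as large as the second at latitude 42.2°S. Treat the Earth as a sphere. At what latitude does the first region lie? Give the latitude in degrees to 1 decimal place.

On Mercator, (apparent₁)/(apparent₂) = sec²φ₁ / sec²φ₂ when true areas are equal.
cos²φ₂ / cos²φ₁ = 8.42  ⇒  cos φ₁ = cos 42.2° / √8.42 = 0.7408/2.902 = 0.2553.
φ₁ = arccos(0.2553) ≈ 75.2°.

75.2°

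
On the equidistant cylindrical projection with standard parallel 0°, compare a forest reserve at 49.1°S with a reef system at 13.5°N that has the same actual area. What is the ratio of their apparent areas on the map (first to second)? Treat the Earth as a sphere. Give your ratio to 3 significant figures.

In the plate carrée (x = Rλ, y = Rφ), meridians are true-scale (h = 1) and parallels are stretched by k = sec φ.
Areal scale at 49.1°: h·k = 1.000 × 1.527 = 1.527.
Areal scale at 13.5°: h·k = 1.000 × 1.028 = 1.028.
Ratio = 1.527/1.028 ≈ 1.49.

1.49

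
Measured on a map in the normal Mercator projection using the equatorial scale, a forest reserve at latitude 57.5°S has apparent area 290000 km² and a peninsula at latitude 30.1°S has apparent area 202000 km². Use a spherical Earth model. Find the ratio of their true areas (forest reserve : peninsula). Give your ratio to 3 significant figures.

0.554

On Mercator the areal scale is sec²φ, so true area = apparent × cos²φ.
True area of forest reserve: 290000 × cos²(57.5°) = 290000 × 0.2887 = 83720 km².
True area of peninsula: 202000 × cos²(30.1°) = 202000 × 0.7485 = 151200 km².
Ratio = 83720 / 151200 ≈ 0.554.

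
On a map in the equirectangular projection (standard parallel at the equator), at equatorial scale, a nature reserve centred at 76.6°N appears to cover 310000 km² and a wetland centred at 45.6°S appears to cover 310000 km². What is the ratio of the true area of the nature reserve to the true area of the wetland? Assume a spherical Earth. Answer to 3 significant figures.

Plate carrée has h = 1 and k = sec φ, giving areal scale sec φ; true area = (apparent area) · cos φ.
True area of nature reserve: 310000 × cos(76.6°) = 310000 × 0.2317 = 71840 km².
True area of wetland: 310000 × cos(45.6°) = 310000 × 0.6997 = 216900 km².
Ratio = 71840 / 216900 ≈ 0.331.

0.331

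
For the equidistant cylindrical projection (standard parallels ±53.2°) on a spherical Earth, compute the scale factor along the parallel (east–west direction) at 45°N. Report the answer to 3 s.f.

0.847

The equidistant cylindrical projection with φ₀ = 53.2° has h = 1 (meridians true) and k = cos φ₀ / cos φ along parallels.
k = cos 53.2° / cos 45° = 0.5990/0.7071 = 0.8471.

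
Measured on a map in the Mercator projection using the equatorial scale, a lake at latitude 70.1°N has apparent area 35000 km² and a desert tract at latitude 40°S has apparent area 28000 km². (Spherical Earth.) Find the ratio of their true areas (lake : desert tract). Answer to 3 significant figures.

0.247

Since Mercator area scale is 1/cos²φ, the true area equals the apparent area multiplied by cos²φ.
True area of lake: 35000 × cos²(70.1°) = 35000 × 0.1159 = 4055 km².
True area of desert tract: 28000 × cos²(40°) = 28000 × 0.5868 = 16430 km².
Ratio = 4055 / 16430 ≈ 0.247.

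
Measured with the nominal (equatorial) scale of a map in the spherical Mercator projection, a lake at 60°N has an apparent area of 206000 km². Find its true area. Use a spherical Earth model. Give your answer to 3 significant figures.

Mercator is conformal, so the point scale is isotropic: h = k = sec φ = 1/cos φ.
Areal scale = k² = sec²φ = 1/cos²(60°) = 1/0.5000² = 4.000.
True area = apparent / (areal scale) = 206000 / 4.000 ≈ 51500 km².

51500 km²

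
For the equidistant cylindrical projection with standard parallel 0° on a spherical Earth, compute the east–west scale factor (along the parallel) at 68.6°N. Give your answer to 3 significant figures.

In the plate carrée (x = Rλ, y = Rφ), meridians are true-scale (h = 1) and parallels are stretched by k = sec φ.
k = 1/cos 68.6° = 1/0.3649 = 2.741.

2.74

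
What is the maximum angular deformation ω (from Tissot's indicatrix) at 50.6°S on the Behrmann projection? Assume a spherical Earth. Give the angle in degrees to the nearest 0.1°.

35.0°

Behrmann is a cylindrical equal-area projection with standard parallels at ±30°. A cylindrical equal-area projection with standard parallel φ₀ has meridian scale h = cos φ / cos φ₀ and parallel scale k = cos φ₀ / cos φ (so areas are preserved, h·k = 1).
At 50.6°: h = 0.7329, k = 1.364; principal scales a = 1.364, b = 0.7329.
sin(ω/2) = (a − b)/(a + b) = 0.6315/2.097 = 0.3011, so ω = 2 arcsin(0.3011) ≈ 35.0°.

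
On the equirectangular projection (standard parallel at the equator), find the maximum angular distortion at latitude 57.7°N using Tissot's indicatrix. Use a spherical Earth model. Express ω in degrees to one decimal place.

In the plate carrée (x = Rλ, y = Rφ), meridians are true-scale (h = 1) and parallels are stretched by k = sec φ.
At 57.7°: h = 1.000, k = 1.871; principal scales a = 1.871, b = 1.000.
sin(ω/2) = (a − b)/(a + b) = 0.8714/2.871 = 0.3035, so ω = 2 arcsin(0.3035) ≈ 35.3°.

35.3°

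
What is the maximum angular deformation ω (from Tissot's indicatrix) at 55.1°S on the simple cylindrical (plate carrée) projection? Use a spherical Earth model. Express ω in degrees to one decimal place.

Plate carrée maps x = Rλ, y = Rφ. The meridian scale is h = 1 and the parallel scale is k = 1/cos φ = sec φ.
At 55.1°: h = 1.000, k = 1.748; principal scales a = 1.748, b = 1.000.
sin(ω/2) = (a − b)/(a + b) = 0.7478/2.748 = 0.2721, so ω = 2 arcsin(0.2721) ≈ 31.6°.

31.6°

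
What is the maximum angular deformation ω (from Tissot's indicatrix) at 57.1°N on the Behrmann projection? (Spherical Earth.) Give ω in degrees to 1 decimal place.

The Behrmann projection is cylindrical equal-area with φ₀ = 30°. A cylindrical equal-area projection with standard parallel φ₀ has meridian scale h = cos φ / cos φ₀ and parallel scale k = cos φ₀ / cos φ (so areas are preserved, h·k = 1).
At 57.1°: h = 0.6272, k = 1.594; principal scales a = 1.594, b = 0.6272.
sin(ω/2) = (a − b)/(a + b) = 0.9672/2.222 = 0.4354, so ω = 2 arcsin(0.4354) ≈ 51.6°.

51.6°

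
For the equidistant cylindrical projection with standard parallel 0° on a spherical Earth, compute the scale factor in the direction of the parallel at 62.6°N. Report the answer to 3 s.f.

2.17

For the equirectangular projection with φ₀ = 0 (plate carrée), h = 1 along meridians and k = sec φ along parallels.
k = 1/cos 62.6° = 1/0.4602 = 2.173.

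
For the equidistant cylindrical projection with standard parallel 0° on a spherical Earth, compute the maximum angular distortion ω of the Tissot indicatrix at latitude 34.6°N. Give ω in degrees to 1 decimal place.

For the equirectangular projection with φ₀ = 0 (plate carrée), h = 1 along meridians and k = sec φ along parallels.
At 34.6°: h = 1.000, k = 1.215; principal scales a = 1.215, b = 1.000.
sin(ω/2) = (a − b)/(a + b) = 0.2149/2.215 = 0.09701, so ω = 2 arcsin(0.09701) ≈ 11.1°.

11.1°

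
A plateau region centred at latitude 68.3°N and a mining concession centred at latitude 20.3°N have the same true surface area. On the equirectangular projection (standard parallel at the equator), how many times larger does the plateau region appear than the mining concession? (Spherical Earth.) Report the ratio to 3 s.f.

2.54

For the equirectangular projection with φ₀ = 0 (plate carrée), h = 1 along meridians and k = sec φ along parallels.
Areal scale at 68.3°: h·k = 1.000 × 2.705 = 2.705.
Areal scale at 20.3°: h·k = 1.000 × 1.066 = 1.066.
Ratio = 2.705/1.066 ≈ 2.54.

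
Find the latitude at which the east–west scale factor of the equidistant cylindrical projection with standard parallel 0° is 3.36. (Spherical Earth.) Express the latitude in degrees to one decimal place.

72.7°

Plate carrée: h = 1, k = sec φ along parallels.
sec φ = 3.36  ⇒  cos φ = 0.2976  ⇒  φ ≈ 72.7°.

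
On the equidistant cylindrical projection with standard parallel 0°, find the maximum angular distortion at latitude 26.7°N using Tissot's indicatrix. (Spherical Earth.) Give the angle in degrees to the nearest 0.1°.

6.5°

Plate carrée maps x = Rλ, y = Rφ. The meridian scale is h = 1 and the parallel scale is k = 1/cos φ = sec φ.
At 26.7°: h = 1.000, k = 1.119; principal scales a = 1.119, b = 1.000.
sin(ω/2) = (a − b)/(a + b) = 0.1194/2.119 = 0.05632, so ω = 2 arcsin(0.05632) ≈ 6.5°.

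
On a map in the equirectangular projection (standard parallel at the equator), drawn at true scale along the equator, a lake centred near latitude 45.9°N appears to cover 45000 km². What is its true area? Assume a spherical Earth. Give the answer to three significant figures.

31300 km²

Plate carrée maps x = Rλ, y = Rφ. The meridian scale is h = 1 and the parallel scale is k = 1/cos φ = sec φ.
Areal scale = h·k = 1 × sec φ; at 45.9°, h = 1.000, k = 1.437, so h·k = 1.437.
True area = apparent / (areal scale) = 45000 / 1.437 ≈ 31300 km².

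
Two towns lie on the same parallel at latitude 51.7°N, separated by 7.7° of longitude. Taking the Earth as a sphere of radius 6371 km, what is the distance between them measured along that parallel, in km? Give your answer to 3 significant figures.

531 km

Arc length along a parallel = R cos φ · Δλ (with Δλ in radians).
= 6371 × cos 51.7° × (7.7° × π/180) = 6371 × 0.6198 × 0.1344 ≈ 531 km.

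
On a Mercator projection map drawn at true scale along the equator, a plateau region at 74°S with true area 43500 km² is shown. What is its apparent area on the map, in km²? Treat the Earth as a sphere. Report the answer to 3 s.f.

573000 km²

The Mercator projection is conformal; its linear scale factor is the same in every direction and equals sec φ = 1/cos φ.
Areal scale = k² = sec²φ = 1/cos²(74°) = 1/0.2756² = 13.16.
Apparent area = 43500 × 13.16 ≈ 573000 km².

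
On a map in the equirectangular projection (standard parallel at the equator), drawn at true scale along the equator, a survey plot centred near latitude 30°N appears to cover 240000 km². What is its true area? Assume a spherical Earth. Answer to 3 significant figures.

208000 km²

Plate carrée maps x = Rλ, y = Rφ. The meridian scale is h = 1 and the parallel scale is k = 1/cos φ = sec φ.
Areal scale = h·k = 1 × sec φ; at 30°, h = 1.000, k = 1.155, so h·k = 1.155.
True area = apparent / (areal scale) = 240000 / 1.155 ≈ 208000 km².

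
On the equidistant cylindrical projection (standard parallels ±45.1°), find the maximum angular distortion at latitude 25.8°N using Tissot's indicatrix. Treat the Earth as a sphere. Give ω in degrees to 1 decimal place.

13.9°

With standard parallel φ₀ = 45.1°, the equirectangular projection gives x = Rλ cos φ₀, y = Rφ, so h = 1 and k = cos 45.1° / cos φ.
At 25.8°: h = 1.000, k = 0.7840; principal scales a = 1.000, b = 0.7840.
sin(ω/2) = (a − b)/(a + b) = 0.2160/1.784 = 0.1211, so ω = 2 arcsin(0.1211) ≈ 13.9°.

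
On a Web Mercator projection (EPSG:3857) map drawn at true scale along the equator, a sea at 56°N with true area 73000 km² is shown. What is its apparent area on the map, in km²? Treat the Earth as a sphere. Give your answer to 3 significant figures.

233000 km²

For Mercator, h = k = sec φ (a conformal cylindrical projection has a single point scale, 1/cos φ).
Areal scale = k² = sec²φ = 1/cos²(56°) = 1/0.5592² = 3.198.
Apparent area = 73000 × 3.198 ≈ 233000 km².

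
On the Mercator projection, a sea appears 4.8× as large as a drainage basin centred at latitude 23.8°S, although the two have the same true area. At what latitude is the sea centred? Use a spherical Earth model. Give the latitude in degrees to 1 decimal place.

65.3°

Mercator areal scale is sec²φ, so apparent-area ratio = sec²φ₁ / sec²φ₂ = cos²φ₂ / cos²φ₁.
cos²φ₂ / cos²φ₁ = 4.8  ⇒  cos φ₁ = cos 23.8° / √4.8 = 0.9150/2.191 = 0.4176.
φ₁ = arccos(0.4176) ≈ 65.3°.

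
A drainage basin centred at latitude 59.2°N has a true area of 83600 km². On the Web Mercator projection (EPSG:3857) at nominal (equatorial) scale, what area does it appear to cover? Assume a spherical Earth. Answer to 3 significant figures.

319000 km²

The Mercator projection is conformal; its linear scale factor is the same in every direction and equals sec φ = 1/cos φ.
Areal scale = k² = sec²φ = 1/cos²(59.2°) = 1/0.5120² = 3.814.
Apparent area = 83600 × 3.814 ≈ 319000 km².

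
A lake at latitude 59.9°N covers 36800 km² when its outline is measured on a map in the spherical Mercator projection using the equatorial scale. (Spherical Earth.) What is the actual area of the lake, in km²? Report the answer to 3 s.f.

Mercator is conformal, so the point scale is isotropic: h = k = sec φ = 1/cos φ.
Areal scale = k² = sec²φ = 1/cos²(59.9°) = 1/0.5015² = 3.976.
True area = apparent / (areal scale) = 36800 / 3.976 ≈ 9260 km².

9260 km²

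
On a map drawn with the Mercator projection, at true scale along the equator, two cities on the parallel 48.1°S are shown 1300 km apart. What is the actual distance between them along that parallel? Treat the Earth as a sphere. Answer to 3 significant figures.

For Mercator, h = k = sec φ (a conformal cylindrical projection has a single point scale, 1/cos φ).
Along the parallel at 48.1°, map distances are exaggerated by k = sec 48.1° = 1.497.
True distance = 1300 / 1.497 = 1300 × cos 48.1° ≈ 868 km.

868 km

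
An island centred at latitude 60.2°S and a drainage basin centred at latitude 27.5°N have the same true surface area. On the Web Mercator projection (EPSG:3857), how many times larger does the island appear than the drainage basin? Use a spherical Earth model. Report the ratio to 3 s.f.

On Mercator, area is exaggerated by sec²φ = 1/cos²φ.
At 60.2°: sec²(60.2°) = 1/0.4970² = 4.049.
At 27.5°: sec²(27.5°) = 1/0.8870² = 1.271.
Ratio = 4.049/1.271 = cos²(27.5°)/cos²(60.2°) ≈ 3.19.

3.19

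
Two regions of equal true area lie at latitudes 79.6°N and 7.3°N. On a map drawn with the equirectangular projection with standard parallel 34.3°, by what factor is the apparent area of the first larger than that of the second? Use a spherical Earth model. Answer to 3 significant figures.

5.49

With standard parallel φ₀ = 34.3°, the equirectangular projection gives x = Rλ cos φ₀, y = Rφ, so h = 1 and k = cos 34.3° / cos φ.
Areal scale at 79.6°: h·k = 1.000 × 4.576 = 4.576.
Areal scale at 7.3°: h·k = 1.000 × 0.8328 = 0.8328.
Ratio = 4.576/0.8328 ≈ 5.49.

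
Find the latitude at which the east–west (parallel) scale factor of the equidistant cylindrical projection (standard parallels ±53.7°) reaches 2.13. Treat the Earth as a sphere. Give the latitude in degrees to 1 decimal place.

73.9°

With standard parallel φ₀ = 53.7°, the equirectangular projection gives x = Rλ cos φ₀, y = Rφ, so h = 1 and k = cos 53.7° / cos φ.
k = cos φ₀ / cos φ = 2.13  ⇒  cos φ = cos 53.7° / 2.13 = 0.2779.
φ = arccos(0.2779) ≈ 73.9°.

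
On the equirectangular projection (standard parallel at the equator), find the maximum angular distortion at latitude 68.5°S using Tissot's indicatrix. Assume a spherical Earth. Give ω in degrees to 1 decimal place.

For the equirectangular projection with φ₀ = 0 (plate carrée), h = 1 along meridians and k = sec φ along parallels.
At 68.5°: h = 1.000, k = 2.729; principal scales a = 2.729, b = 1.000.
sin(ω/2) = (a − b)/(a + b) = 1.729/3.729 = 0.4636, so ω = 2 arcsin(0.4636) ≈ 55.2°.

55.2°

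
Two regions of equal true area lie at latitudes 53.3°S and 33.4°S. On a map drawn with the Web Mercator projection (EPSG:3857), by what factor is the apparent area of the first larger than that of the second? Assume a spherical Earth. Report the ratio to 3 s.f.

1.95

On Mercator, area is exaggerated by sec²φ = 1/cos²φ.
At 53.3°: sec²(53.3°) = 1/0.5976² = 2.800.
At 33.4°: sec²(33.4°) = 1/0.8348² = 1.435.
Ratio = 2.800/1.435 = cos²(33.4°)/cos²(53.3°) ≈ 1.95.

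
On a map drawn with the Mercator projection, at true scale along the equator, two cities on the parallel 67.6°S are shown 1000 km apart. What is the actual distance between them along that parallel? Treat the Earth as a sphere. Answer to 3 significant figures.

381 km

For Mercator, h = k = sec φ (a conformal cylindrical projection has a single point scale, 1/cos φ).
Along the parallel at 67.6°, map distances are exaggerated by k = sec 67.6° = 2.624.
True distance = 1000 / 2.624 = 1000 × cos 67.6° ≈ 381 km.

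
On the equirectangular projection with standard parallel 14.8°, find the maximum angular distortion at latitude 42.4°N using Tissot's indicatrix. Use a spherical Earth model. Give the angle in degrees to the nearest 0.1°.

With standard parallel φ₀ = 14.8°, the equirectangular projection gives x = Rλ cos φ₀, y = Rφ, so h = 1 and k = cos 14.8° / cos φ.
At 42.4°: h = 1.000, k = 1.309; principal scales a = 1.309, b = 1.000.
sin(ω/2) = (a − b)/(a + b) = 0.3093/2.309 = 0.1339, so ω = 2 arcsin(0.1339) ≈ 15.4°.

15.4°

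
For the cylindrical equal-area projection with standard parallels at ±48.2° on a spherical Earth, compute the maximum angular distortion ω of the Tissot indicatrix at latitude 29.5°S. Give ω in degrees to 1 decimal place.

30.2°

Cylindrical equal-area (φ₀ = 48.2°): h = cos φ / cos 48.2° along meridians, k = cos 48.2° / cos φ along parallels; h·k = 1.
At 29.5°: h = 1.306, k = 0.7658; principal scales a = 1.306, b = 0.7658.
sin(ω/2) = (a − b)/(a + b) = 0.5400/2.072 = 0.2607, so ω = 2 arcsin(0.2607) ≈ 30.2°.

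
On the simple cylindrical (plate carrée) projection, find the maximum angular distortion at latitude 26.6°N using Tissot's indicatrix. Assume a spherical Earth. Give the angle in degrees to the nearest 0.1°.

In the plate carrée (x = Rλ, y = Rφ), meridians are true-scale (h = 1) and parallels are stretched by k = sec φ.
At 26.6°: h = 1.000, k = 1.118; principal scales a = 1.118, b = 1.000.
sin(ω/2) = (a − b)/(a + b) = 0.1184/2.118 = 0.05588, so ω = 2 arcsin(0.05588) ≈ 6.4°.

6.4°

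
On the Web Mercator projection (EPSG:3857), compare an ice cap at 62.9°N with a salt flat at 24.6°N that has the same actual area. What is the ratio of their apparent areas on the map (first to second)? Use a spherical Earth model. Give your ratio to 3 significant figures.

On Mercator, area is exaggerated by sec²φ = 1/cos²φ.
At 62.9°: sec²(62.9°) = 1/0.4555² = 4.819.
At 24.6°: sec²(24.6°) = 1/0.9092² = 1.210.
Ratio = 4.819/1.210 = cos²(24.6°)/cos²(62.9°) ≈ 3.98.

3.98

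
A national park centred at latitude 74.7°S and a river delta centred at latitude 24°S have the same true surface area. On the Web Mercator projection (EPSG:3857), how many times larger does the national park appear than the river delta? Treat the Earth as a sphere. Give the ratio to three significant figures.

On Mercator, area is exaggerated by sec²φ = 1/cos²φ.
At 74.7°: sec²(74.7°) = 1/0.2639² = 14.36.
At 24°: sec²(24°) = 1/0.9135² = 1.198.
Ratio = 14.36/1.198 = cos²(24°)/cos²(74.7°) ≈ 12.0.

12.0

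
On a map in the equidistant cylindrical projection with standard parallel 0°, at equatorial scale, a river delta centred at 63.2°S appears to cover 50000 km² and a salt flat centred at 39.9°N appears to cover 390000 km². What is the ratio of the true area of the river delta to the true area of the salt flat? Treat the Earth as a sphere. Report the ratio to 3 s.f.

Plate carrée has h = 1 and k = sec φ, giving areal scale sec φ; true area = (apparent area) · cos φ.
True area of river delta: 50000 × cos(63.2°) = 50000 × 0.4509 = 22540 km².
True area of salt flat: 390000 × cos(39.9°) = 390000 × 0.7672 = 299200 km².
Ratio = 22540 / 299200 ≈ 0.0753.

0.0753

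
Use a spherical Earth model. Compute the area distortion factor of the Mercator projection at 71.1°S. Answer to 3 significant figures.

9.53

The Mercator projection is conformal; its linear scale factor is the same in every direction and equals sec φ = 1/cos φ.
Areal scale = k² = sec²φ = 1/cos²(71.1°) = 1/0.3239² = 9.531.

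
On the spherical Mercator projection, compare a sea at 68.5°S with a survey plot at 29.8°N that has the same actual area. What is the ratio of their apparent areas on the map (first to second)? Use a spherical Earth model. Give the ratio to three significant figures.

Mercator is conformal with k = sec φ, so areal scale = k² = sec²φ.
At 68.5°: sec²(68.5°) = 1/0.3665² = 7.445.
At 29.8°: sec²(29.8°) = 1/0.8678² = 1.328.
Ratio = 7.445/1.328 = cos²(29.8°)/cos²(68.5°) ≈ 5.61.

5.61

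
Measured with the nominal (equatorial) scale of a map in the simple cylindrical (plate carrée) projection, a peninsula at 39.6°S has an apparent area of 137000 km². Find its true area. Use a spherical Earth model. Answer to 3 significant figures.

For the equirectangular projection with φ₀ = 0 (plate carrée), h = 1 along meridians and k = sec φ along parallels.
Areal scale = h·k = 1 × sec φ; at 39.6°, h = 1.000, k = 1.298, so h·k = 1.298.
True area = apparent / (areal scale) = 137000 / 1.298 ≈ 106000 km².

106000 km²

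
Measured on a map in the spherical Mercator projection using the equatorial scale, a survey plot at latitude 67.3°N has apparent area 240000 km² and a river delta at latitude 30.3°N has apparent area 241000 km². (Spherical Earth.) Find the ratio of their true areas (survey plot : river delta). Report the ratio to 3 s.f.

On Mercator the areal scale is sec²φ, so true area = apparent × cos²φ.
True area of survey plot: 240000 × cos²(67.3°) = 240000 × 0.1489 = 35740 km².
True area of river delta: 241000 × cos²(30.3°) = 241000 × 0.7455 = 179700 km².
Ratio = 35740 / 179700 ≈ 0.199.

0.199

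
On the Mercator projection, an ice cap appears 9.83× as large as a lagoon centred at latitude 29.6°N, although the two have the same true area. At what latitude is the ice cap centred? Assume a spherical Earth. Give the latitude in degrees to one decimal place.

Mercator areal scale is sec²φ, so apparent-area ratio = sec²φ₁ / sec²φ₂ = cos²φ₂ / cos²φ₁.
cos²φ₂ / cos²φ₁ = 9.83  ⇒  cos φ₁ = cos 29.6° / √9.83 = 0.8695/3.135 = 0.2773.
φ₁ = arccos(0.2773) ≈ 73.9°.

73.9°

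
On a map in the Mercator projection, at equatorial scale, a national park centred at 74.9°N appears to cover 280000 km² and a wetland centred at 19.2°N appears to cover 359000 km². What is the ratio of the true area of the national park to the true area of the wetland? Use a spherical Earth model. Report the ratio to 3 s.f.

Since Mercator area scale is 1/cos²φ, the true area equals the apparent area multiplied by cos²φ.
True area of national park: 280000 × cos²(74.9°) = 280000 × 0.06786 = 19000 km².
True area of wetland: 359000 × cos²(19.2°) = 359000 × 0.8918 = 320200 km².
Ratio = 19000 / 320200 ≈ 0.0593.

0.0593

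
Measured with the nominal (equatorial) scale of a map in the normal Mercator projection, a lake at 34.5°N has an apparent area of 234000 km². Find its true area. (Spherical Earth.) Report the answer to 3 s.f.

159000 km²

Mercator is conformal, so the point scale is isotropic: h = k = sec φ = 1/cos φ.
Areal scale = k² = sec²φ = 1/cos²(34.5°) = 1/0.8241² = 1.472.
True area = apparent / (areal scale) = 234000 / 1.472 ≈ 159000 km².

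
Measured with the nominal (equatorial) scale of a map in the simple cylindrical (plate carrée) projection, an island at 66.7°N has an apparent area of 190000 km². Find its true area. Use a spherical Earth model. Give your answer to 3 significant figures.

For the equirectangular projection with φ₀ = 0 (plate carrée), h = 1 along meridians and k = sec φ along parallels.
Areal scale = h·k = 1 × sec φ; at 66.7°, h = 1.000, k = 2.528, so h·k = 2.528.
True area = apparent / (areal scale) = 190000 / 2.528 ≈ 75200 km².

75200 km²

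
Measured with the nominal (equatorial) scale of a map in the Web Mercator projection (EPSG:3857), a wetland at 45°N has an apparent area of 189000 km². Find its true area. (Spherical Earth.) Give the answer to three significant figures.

For Mercator, h = k = sec φ (a conformal cylindrical projection has a single point scale, 1/cos φ).
Areal scale = k² = sec²φ = 1/cos²(45°) = 1/0.7071² = 2.000.
True area = apparent / (areal scale) = 189000 / 2.000 ≈ 94500 km².

94500 km²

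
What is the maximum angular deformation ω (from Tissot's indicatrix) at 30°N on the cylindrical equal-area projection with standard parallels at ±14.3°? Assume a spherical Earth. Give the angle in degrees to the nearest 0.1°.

A cylindrical equal-area projection with standard parallel φ₀ has meridian scale h = cos φ / cos φ₀ and parallel scale k = cos φ₀ / cos φ (so areas are preserved, h·k = 1).
At 30°: h = 0.8937, k = 1.119; principal scales a = 1.119, b = 0.8937.
sin(ω/2) = (a − b)/(a + b) = 0.2252/2.013 = 0.1119, so ω = 2 arcsin(0.1119) ≈ 12.8°.

12.8°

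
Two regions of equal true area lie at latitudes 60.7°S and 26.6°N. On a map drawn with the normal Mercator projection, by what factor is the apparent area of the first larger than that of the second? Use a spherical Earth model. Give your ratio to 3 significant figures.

3.34

Mercator is conformal with k = sec φ, so areal scale = k² = sec²φ.
At 60.7°: sec²(60.7°) = 1/0.4894² = 4.175.
At 26.6°: sec²(26.6°) = 1/0.8942² = 1.251.
Ratio = 4.175/1.251 = cos²(26.6°)/cos²(60.7°) ≈ 3.34.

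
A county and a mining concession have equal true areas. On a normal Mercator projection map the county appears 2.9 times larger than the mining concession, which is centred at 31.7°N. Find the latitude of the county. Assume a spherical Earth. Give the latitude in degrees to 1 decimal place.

Mercator areal scale is sec²φ, so apparent-area ratio = sec²φ₁ / sec²φ₂ = cos²φ₂ / cos²φ₁.
cos²φ₂ / cos²φ₁ = 2.9  ⇒  cos φ₁ = cos 31.7° / √2.9 = 0.8508/1.703 = 0.4996.
φ₁ = arccos(0.4996) ≈ 60.0°.

60.0°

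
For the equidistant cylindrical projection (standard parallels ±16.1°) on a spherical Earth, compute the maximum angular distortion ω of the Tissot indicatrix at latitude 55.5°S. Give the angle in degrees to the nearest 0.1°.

In the equirectangular projection with standard parallel φ₀ = 16.1° (x = Rλ cos φ₀, y = Rφ), meridians are true-scale (h = 1) and the parallel scale is k = cos φ₀ / cos φ.
At 55.5°: h = 1.000, k = 1.696; principal scales a = 1.696, b = 1.000.
sin(ω/2) = (a − b)/(a + b) = 0.6963/2.696 = 0.2582, so ω = 2 arcsin(0.2582) ≈ 29.9°.

29.9°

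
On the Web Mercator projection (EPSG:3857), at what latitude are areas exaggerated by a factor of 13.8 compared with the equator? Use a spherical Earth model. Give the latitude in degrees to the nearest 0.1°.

74.4°

Mercator areal scale is sec²φ.
sec²φ = 13.8  ⇒  cos²φ = 0.07246  ⇒  cos φ = 0.2692.
φ = arccos(0.2692) ≈ 74.4°.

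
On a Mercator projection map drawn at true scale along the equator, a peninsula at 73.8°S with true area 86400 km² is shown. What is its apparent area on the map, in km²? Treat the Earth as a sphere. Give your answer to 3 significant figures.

Mercator is conformal, so the point scale is isotropic: h = k = sec φ = 1/cos φ.
Areal scale = k² = sec²φ = 1/cos²(73.8°) = 1/0.2790² = 12.85.
Apparent area = 86400 × 12.85 ≈ 1110000 km².

1110000 km²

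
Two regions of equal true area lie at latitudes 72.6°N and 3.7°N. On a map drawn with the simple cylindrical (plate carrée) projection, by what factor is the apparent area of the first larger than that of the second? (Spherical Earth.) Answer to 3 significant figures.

3.34

For the equirectangular projection with φ₀ = 0 (plate carrée), h = 1 along meridians and k = sec φ along parallels.
Areal scale at 72.6°: h·k = 1.000 × 3.344 = 3.344.
Areal scale at 3.7°: h·k = 1.000 × 1.002 = 1.002.
Ratio = 3.344/1.002 ≈ 3.34.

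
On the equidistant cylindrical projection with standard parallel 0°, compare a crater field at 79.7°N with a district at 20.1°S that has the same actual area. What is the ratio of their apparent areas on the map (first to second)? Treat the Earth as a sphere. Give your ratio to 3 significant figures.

For the equirectangular projection with φ₀ = 0 (plate carrée), h = 1 along meridians and k = sec φ along parallels.
Areal scale at 79.7°: h·k = 1.000 × 5.593 = 5.593.
Areal scale at 20.1°: h·k = 1.000 × 1.065 = 1.065.
Ratio = 5.593/1.065 ≈ 5.25.

5.25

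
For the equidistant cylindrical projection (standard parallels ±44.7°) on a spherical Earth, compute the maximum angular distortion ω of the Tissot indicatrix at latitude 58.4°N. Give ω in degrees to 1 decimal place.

17.4°

The equidistant cylindrical projection with φ₀ = 44.7° has h = 1 (meridians true) and k = cos φ₀ / cos φ along parallels.
At 58.4°: h = 1.000, k = 1.357; principal scales a = 1.357, b = 1.000.
sin(ω/2) = (a − b)/(a + b) = 0.3565/2.357 = 0.1513, so ω = 2 arcsin(0.1513) ≈ 17.4°.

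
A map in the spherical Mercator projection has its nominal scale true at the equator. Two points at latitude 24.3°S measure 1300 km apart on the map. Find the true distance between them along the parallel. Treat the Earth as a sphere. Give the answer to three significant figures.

Mercator is conformal, so the point scale is isotropic: h = k = sec φ = 1/cos φ.
Along the parallel at 24.3°, map distances are exaggerated by k = sec 24.3° = 1.097.
True distance = 1300 / 1.097 = 1300 × cos 24.3° ≈ 1180 km.

1180 km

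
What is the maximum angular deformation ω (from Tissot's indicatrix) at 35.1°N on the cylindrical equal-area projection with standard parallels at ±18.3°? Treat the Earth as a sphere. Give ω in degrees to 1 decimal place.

A cylindrical equal-area projection with standard parallel φ₀ has meridian scale h = cos φ / cos φ₀ and parallel scale k = cos φ₀ / cos φ (so areas are preserved, h·k = 1).
At 35.1°: h = 0.8617, k = 1.160; principal scales a = 1.160, b = 0.8617.
sin(ω/2) = (a − b)/(a + b) = 0.2987/2.022 = 0.1477, so ω = 2 arcsin(0.1477) ≈ 17.0°.

17.0°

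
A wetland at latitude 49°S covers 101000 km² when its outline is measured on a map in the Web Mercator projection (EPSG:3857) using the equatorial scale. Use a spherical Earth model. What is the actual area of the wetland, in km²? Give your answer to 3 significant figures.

43500 km²

For Mercator, h = k = sec φ (a conformal cylindrical projection has a single point scale, 1/cos φ).
Areal scale = k² = sec²φ = 1/cos²(49°) = 1/0.6561² = 2.323.
True area = apparent / (areal scale) = 101000 / 2.323 ≈ 43500 km².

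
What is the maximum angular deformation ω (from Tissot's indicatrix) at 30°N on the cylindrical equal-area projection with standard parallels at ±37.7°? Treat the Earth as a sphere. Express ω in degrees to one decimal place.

A cylindrical equal-area projection with standard parallel φ₀ has meridian scale h = cos φ / cos φ₀ and parallel scale k = cos φ₀ / cos φ (so areas are preserved, h·k = 1).
At 30°: h = 1.095, k = 0.9136; principal scales a = 1.095, b = 0.9136.
sin(ω/2) = (a − b)/(a + b) = 0.1809/2.008 = 0.09009, so ω = 2 arcsin(0.09009) ≈ 10.3°.

10.3°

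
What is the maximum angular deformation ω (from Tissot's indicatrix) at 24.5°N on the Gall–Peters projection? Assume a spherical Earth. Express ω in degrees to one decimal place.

28.6°

The Gall–Peters projection is cylindrical equal-area with φ₀ = 45°. Cylindrical equal-area (φ₀ = 45°): h = cos φ / cos 45° along meridians, k = cos 45° / cos φ along parallels; h·k = 1.
At 24.5°: h = 1.287, k = 0.7771; principal scales a = 1.287, b = 0.7771.
sin(ω/2) = (a − b)/(a + b) = 0.5098/2.064 = 0.2470, so ω = 2 arcsin(0.2470) ≈ 28.6°.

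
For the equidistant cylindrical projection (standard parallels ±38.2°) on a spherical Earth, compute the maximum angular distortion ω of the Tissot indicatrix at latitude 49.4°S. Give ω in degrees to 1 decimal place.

With standard parallel φ₀ = 38.2°, the equirectangular projection gives x = Rλ cos φ₀, y = Rφ, so h = 1 and k = cos 38.2° / cos φ.
At 49.4°: h = 1.000, k = 1.208; principal scales a = 1.208, b = 1.000.
sin(ω/2) = (a − b)/(a + b) = 0.2076/2.208 = 0.09403, so ω = 2 arcsin(0.09403) ≈ 10.8°.

10.8°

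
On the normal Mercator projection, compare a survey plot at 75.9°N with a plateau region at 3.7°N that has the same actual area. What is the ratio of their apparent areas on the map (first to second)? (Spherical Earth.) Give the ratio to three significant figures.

Mercator is conformal with k = sec φ, so areal scale = k² = sec²φ.
At 75.9°: sec²(75.9°) = 1/0.2436² = 16.85.
At 3.7°: sec²(3.7°) = 1/0.9979² = 1.004.
Ratio = 16.85/1.004 = cos²(3.7°)/cos²(75.9°) ≈ 16.8.

16.8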